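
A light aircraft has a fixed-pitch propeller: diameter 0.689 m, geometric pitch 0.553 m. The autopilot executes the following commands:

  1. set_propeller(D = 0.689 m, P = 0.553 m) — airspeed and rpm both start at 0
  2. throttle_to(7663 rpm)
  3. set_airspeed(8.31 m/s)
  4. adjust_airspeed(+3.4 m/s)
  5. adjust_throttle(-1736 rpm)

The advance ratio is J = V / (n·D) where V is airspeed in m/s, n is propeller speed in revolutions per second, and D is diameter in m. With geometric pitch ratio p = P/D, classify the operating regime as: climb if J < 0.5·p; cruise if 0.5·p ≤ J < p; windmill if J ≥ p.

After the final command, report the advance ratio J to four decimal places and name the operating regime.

J = 0.1720, regime = climb

set_propeller: D = 0.689 m, P = 0.553 m (p = P/D = 0.802612); state ← (V=0, rpm=0)
throttle_to(7663): rpm ← 7663
set_airspeed(8.31): V ← 8.31 m/s
adjust_airspeed(+3.4): V ← 8.31 +3.4 = 11.71 m/s
adjust_throttle(-1736): rpm ← 7663 -1736 = 5927
final state: V = 11.71 m/s, rpm = 5927 → n = rpm/60 = 98.783333 rev/s
J = V / (n·D) = 11.71 / (98.783333 × 0.689) = 0.172050
regime bands: climb J<0.4013 | cruise [0.4013, 0.8026) | windmill J≥0.8026
J = 0.1720 → climb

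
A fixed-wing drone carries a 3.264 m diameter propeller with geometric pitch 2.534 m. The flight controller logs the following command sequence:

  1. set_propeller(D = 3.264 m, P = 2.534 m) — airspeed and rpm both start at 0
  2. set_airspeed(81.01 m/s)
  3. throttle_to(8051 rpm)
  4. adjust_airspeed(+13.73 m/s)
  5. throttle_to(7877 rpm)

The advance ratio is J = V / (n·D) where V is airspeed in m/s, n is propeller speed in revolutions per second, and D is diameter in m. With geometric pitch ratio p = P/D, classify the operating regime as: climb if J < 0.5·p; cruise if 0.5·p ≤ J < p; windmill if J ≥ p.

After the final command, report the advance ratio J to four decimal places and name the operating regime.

J = 0.2211, regime = climb

set_propeller: D = 3.264 m, P = 2.534 m (p = P/D = 0.776348); state ← (V=0, rpm=0)
set_airspeed(81.01): V ← 81.01 m/s
throttle_to(8051): rpm ← 8051
adjust_airspeed(+13.73): V ← 81.01 +13.73 = 94.74 m/s
throttle_to(7877): rpm ← 7877
final state: V = 94.74 m/s, rpm = 7877 → n = rpm/60 = 131.283333 rev/s
J = V / (n·D) = 94.74 / (131.283333 × 3.264) = 0.221092
regime bands: climb J<0.3882 | cruise [0.3882, 0.7763) | windmill J≥0.7763
J = 0.2211 → climb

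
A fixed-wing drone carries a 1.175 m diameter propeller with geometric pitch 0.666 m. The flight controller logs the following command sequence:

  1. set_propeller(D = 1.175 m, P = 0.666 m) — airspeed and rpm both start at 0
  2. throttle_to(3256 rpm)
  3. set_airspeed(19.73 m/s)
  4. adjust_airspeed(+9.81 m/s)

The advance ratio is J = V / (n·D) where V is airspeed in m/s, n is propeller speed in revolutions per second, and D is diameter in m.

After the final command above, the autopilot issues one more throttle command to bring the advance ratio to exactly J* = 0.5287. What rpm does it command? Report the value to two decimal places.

rpm = 2853.08

set_propeller: D = 1.175 m, P = 0.666 m (p = P/D = 0.566809); state ← (V=0, rpm=0)
throttle_to(3256): rpm ← 3256
set_airspeed(19.73): V ← 19.73 m/s
adjust_airspeed(+9.81): V ← 19.73 +9.81 = 29.54 m/s
final state: V = 29.54 m/s, rpm = 3256 → n = rpm/60 = 54.266667 rev/s
target J* = 0.5287; solve J* = V/(n·D) for n: n = V/(J*·D) = 29.54/(0.5287 × 1.175) = 47.551401 rev/s
rpm = 60·n = 2853.084040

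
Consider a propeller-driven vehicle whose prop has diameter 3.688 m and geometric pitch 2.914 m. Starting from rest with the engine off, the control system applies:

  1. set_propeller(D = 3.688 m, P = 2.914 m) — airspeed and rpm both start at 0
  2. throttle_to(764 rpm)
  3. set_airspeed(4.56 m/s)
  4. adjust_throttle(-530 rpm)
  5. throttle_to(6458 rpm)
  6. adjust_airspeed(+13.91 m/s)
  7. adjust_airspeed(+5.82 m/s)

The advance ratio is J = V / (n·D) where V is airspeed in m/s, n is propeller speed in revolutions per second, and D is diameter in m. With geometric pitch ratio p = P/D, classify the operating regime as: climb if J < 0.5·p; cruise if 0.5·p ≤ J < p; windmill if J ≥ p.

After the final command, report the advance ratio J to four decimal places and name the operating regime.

J = 0.0612, regime = climb

set_propeller: D = 3.688 m, P = 2.914 m (p = P/D = 0.790130); state ← (V=0, rpm=0)
throttle_to(764): rpm ← 764
set_airspeed(4.56): V ← 4.56 m/s
adjust_throttle(-530): rpm ← 764 -530 = 234
throttle_to(6458): rpm ← 6458
adjust_airspeed(+13.91): V ← 4.56 +13.91 = 18.47 m/s
adjust_airspeed(+5.82): V ← 18.47 +5.82 = 24.29 m/s
final state: V = 24.29 m/s, rpm = 6458 → n = rpm/60 = 107.633333 rev/s
J = V / (n·D) = 24.29 / (107.633333 × 3.688) = 0.061191
regime bands: climb J<0.3951 | cruise [0.3951, 0.7901) | windmill J≥0.7901
J = 0.0612 → climb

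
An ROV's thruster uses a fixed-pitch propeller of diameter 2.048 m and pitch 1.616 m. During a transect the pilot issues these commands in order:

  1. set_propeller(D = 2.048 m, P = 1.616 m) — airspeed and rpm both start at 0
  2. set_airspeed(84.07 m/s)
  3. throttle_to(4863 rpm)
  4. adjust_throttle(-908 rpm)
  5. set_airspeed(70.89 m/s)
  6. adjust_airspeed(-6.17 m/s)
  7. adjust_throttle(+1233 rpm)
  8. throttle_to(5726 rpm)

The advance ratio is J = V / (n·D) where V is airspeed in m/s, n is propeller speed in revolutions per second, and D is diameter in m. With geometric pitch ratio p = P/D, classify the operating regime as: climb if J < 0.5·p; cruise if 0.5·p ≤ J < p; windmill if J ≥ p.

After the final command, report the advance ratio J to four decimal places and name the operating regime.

J = 0.3311, regime = climb

set_propeller: D = 2.048 m, P = 1.616 m (p = P/D = 0.789062); state ← (V=0, rpm=0)
set_airspeed(84.07): V ← 84.07 m/s
throttle_to(4863): rpm ← 4863
adjust_throttle(-908): rpm ← 4863 -908 = 3955
set_airspeed(70.89): V ← 70.89 m/s
adjust_airspeed(-6.17): V ← 70.89 -6.17 = 64.72 m/s
adjust_throttle(+1233): rpm ← 3955 +1233 = 5188
throttle_to(5726): rpm ← 5726
final state: V = 64.72 m/s, rpm = 5726 → n = rpm/60 = 95.433333 rev/s
J = V / (n·D) = 64.72 / (95.433333 × 2.048) = 0.331138
regime bands: climb J<0.3945 | cruise [0.3945, 0.7891) | windmill J≥0.7891
J = 0.3311 → climb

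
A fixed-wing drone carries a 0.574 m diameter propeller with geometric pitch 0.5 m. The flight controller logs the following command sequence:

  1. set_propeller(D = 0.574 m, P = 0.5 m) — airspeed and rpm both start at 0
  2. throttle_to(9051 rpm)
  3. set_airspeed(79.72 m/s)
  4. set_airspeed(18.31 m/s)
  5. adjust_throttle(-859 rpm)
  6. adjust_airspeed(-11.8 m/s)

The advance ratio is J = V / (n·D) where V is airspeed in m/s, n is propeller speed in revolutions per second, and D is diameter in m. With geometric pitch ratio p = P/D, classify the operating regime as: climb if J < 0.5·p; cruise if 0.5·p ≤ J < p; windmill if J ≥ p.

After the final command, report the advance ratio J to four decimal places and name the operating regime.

set_propeller: D = 0.574 m, P = 0.5 m (p = P/D = 0.871080); state ← (V=0, rpm=0)
throttle_to(9051): rpm ← 9051
set_airspeed(79.72): V ← 79.72 m/s
set_airspeed(18.31): V ← 18.31 m/s
adjust_throttle(-859): rpm ← 9051 -859 = 8192
adjust_airspeed(-11.8): V ← 18.31 -11.8 = 6.51 m/s
final state: V = 6.51 m/s, rpm = 8192 → n = rpm/60 = 136.533333 rev/s
J = V / (n·D) = 6.51 / (136.533333 × 0.574) = 0.083067
regime bands: climb J<0.4355 | cruise [0.4355, 0.8711) | windmill J≥0.8711
J = 0.0831 → climb

J = 0.0831, regime = climb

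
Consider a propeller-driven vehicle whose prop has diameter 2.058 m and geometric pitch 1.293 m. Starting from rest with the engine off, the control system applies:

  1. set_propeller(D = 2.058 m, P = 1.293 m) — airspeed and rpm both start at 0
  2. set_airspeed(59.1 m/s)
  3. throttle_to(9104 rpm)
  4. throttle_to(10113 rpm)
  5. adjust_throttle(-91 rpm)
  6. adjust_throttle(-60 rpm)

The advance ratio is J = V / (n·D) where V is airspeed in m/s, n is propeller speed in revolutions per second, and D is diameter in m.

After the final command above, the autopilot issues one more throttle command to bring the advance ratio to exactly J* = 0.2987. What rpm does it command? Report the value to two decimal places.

set_propeller: D = 2.058 m, P = 1.293 m (p = P/D = 0.628280); state ← (V=0, rpm=0)
set_airspeed(59.1): V ← 59.1 m/s
throttle_to(9104): rpm ← 9104
throttle_to(10113): rpm ← 10113
adjust_throttle(-91): rpm ← 10113 -91 = 10022
adjust_throttle(-60): rpm ← 10022 -60 = 9962
final state: V = 59.1 m/s, rpm = 9962 → n = rpm/60 = 166.033333 rev/s
target J* = 0.2987; solve J* = V/(n·D) for n: n = V/(J*·D) = 59.1/(0.2987 × 2.058) = 96.140613 rev/s
rpm = 60·n = 5768.436793

rpm = 5768.44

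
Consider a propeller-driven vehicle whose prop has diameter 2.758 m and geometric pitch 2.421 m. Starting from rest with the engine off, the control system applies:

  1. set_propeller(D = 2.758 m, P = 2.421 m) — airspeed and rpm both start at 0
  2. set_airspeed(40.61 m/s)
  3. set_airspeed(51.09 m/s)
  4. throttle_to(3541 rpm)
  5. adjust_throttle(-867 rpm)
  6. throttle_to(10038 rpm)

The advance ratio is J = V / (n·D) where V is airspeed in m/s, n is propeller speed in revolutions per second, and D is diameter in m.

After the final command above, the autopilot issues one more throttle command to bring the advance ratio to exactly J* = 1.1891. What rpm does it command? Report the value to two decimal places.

set_propeller: D = 2.758 m, P = 2.421 m (p = P/D = 0.877810); state ← (V=0, rpm=0)
set_airspeed(40.61): V ← 40.61 m/s
set_airspeed(51.09): V ← 51.09 m/s
throttle_to(3541): rpm ← 3541
adjust_throttle(-867): rpm ← 3541 -867 = 2674
throttle_to(10038): rpm ← 10038
final state: V = 51.09 m/s, rpm = 10038 → n = rpm/60 = 167.300000 rev/s
target J* = 1.1891; solve J* = V/(n·D) for n: n = V/(J*·D) = 51.09/(1.1891 × 2.758) = 15.578415 rev/s
rpm = 60·n = 934.704884

rpm = 934.70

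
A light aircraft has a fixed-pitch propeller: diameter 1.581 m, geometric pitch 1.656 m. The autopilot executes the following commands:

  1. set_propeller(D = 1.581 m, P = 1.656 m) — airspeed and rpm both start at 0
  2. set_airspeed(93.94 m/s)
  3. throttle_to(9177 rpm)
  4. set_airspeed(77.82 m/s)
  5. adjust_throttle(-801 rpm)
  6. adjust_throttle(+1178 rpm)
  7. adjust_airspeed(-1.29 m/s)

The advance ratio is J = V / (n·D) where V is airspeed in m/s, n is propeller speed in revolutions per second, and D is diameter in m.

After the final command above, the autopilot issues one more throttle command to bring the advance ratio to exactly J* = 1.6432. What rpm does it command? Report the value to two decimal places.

rpm = 1767.51

set_propeller: D = 1.581 m, P = 1.656 m (p = P/D = 1.047438); state ← (V=0, rpm=0)
set_airspeed(93.94): V ← 93.94 m/s
throttle_to(9177): rpm ← 9177
set_airspeed(77.82): V ← 77.82 m/s
adjust_throttle(-801): rpm ← 9177 -801 = 8376
adjust_throttle(+1178): rpm ← 8376 +1178 = 9554
adjust_airspeed(-1.29): V ← 77.82 -1.29 = 76.53 m/s
final state: V = 76.53 m/s, rpm = 9554 → n = rpm/60 = 159.233333 rev/s
target J* = 1.6432; solve J* = V/(n·D) for n: n = V/(J*·D) = 76.53/(1.6432 × 1.581) = 29.458418 rev/s
rpm = 60·n = 1767.505067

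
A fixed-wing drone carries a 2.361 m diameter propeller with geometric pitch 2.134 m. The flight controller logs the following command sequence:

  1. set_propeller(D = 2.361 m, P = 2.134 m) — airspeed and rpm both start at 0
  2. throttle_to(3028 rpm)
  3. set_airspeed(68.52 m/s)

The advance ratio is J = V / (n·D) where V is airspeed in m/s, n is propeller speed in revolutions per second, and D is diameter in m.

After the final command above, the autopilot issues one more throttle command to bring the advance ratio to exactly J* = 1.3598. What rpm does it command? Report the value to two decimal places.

set_propeller: D = 2.361 m, P = 2.134 m (p = P/D = 0.903854); state ← (V=0, rpm=0)
throttle_to(3028): rpm ← 3028
set_airspeed(68.52): V ← 68.52 m/s
final state: V = 68.52 m/s, rpm = 3028 → n = rpm/60 = 50.466667 rev/s
target J* = 1.3598; solve J* = V/(n·D) for n: n = V/(J*·D) = 68.52/(1.3598 × 2.361) = 21.342551 rev/s
rpm = 60·n = 1280.553067

rpm = 1280.55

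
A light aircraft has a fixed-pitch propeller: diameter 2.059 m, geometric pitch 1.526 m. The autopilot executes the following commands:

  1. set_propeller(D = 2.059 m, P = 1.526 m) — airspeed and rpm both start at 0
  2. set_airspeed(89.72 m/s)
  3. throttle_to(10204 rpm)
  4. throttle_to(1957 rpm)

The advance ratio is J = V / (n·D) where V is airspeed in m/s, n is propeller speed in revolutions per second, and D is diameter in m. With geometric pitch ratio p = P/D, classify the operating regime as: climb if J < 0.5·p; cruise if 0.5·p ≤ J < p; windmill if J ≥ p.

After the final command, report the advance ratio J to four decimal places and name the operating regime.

set_propeller: D = 2.059 m, P = 1.526 m (p = P/D = 0.741136); state ← (V=0, rpm=0)
set_airspeed(89.72): V ← 89.72 m/s
throttle_to(10204): rpm ← 10204
throttle_to(1957): rpm ← 1957
final state: V = 89.72 m/s, rpm = 1957 → n = rpm/60 = 32.616667 rev/s
J = V / (n·D) = 89.72 / (32.616667 × 2.059) = 1.335960
regime bands: climb J<0.3706 | cruise [0.3706, 0.7411) | windmill J≥0.7411
J = 1.3360 → windmill

J = 1.3360, regime = windmill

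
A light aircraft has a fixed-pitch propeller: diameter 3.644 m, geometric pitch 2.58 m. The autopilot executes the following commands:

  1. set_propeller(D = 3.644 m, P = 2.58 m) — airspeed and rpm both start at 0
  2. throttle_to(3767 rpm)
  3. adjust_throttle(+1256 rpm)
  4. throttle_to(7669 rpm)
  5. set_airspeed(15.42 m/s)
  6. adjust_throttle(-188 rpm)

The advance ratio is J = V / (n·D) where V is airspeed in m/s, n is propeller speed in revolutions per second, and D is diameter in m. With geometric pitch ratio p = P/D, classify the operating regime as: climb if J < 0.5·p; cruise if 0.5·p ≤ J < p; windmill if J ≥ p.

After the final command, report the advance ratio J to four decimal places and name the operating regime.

set_propeller: D = 3.644 m, P = 2.58 m (p = P/D = 0.708013); state ← (V=0, rpm=0)
throttle_to(3767): rpm ← 3767
adjust_throttle(+1256): rpm ← 3767 +1256 = 5023
throttle_to(7669): rpm ← 7669
set_airspeed(15.42): V ← 15.42 m/s
adjust_throttle(-188): rpm ← 7669 -188 = 7481
final state: V = 15.42 m/s, rpm = 7481 → n = rpm/60 = 124.683333 rev/s
J = V / (n·D) = 15.42 / (124.683333 × 3.644) = 0.033939
regime bands: climb J<0.3540 | cruise [0.3540, 0.7080) | windmill J≥0.7080
J = 0.0339 → climb

J = 0.0339, regime = climb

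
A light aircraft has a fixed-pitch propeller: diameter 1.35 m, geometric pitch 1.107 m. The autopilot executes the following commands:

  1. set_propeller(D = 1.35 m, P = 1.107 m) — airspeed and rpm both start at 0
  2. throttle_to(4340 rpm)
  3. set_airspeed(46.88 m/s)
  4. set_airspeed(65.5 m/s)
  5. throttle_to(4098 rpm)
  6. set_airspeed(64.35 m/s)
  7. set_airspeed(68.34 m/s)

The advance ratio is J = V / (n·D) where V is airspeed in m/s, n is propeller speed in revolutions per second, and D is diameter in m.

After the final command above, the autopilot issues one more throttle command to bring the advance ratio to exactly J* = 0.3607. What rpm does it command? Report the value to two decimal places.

rpm = 8420.66

set_propeller: D = 1.35 m, P = 1.107 m (p = P/D = 0.820000); state ← (V=0, rpm=0)
throttle_to(4340): rpm ← 4340
set_airspeed(46.88): V ← 46.88 m/s
set_airspeed(65.5): V ← 65.5 m/s
throttle_to(4098): rpm ← 4098
set_airspeed(64.35): V ← 64.35 m/s
set_airspeed(68.34): V ← 68.34 m/s
final state: V = 68.34 m/s, rpm = 4098 → n = rpm/60 = 68.300000 rev/s
target J* = 0.3607; solve J* = V/(n·D) for n: n = V/(J*·D) = 68.34/(0.3607 × 1.35) = 140.344392 rev/s
rpm = 60·n = 8420.663525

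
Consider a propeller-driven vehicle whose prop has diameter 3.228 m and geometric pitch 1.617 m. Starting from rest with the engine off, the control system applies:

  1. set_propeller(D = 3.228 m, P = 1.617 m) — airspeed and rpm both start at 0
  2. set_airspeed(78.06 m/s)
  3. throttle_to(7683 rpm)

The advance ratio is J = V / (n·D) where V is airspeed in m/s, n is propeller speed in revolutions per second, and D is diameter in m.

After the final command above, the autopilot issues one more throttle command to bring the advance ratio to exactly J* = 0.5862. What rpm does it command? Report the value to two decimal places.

rpm = 2475.14

set_propeller: D = 3.228 m, P = 1.617 m (p = P/D = 0.500929); state ← (V=0, rpm=0)
set_airspeed(78.06): V ← 78.06 m/s
throttle_to(7683): rpm ← 7683
final state: V = 78.06 m/s, rpm = 7683 → n = rpm/60 = 128.050000 rev/s
target J* = 0.5862; solve J* = V/(n·D) for n: n = V/(J*·D) = 78.06/(0.5862 × 3.228) = 41.252399 rev/s
rpm = 60·n = 2475.143924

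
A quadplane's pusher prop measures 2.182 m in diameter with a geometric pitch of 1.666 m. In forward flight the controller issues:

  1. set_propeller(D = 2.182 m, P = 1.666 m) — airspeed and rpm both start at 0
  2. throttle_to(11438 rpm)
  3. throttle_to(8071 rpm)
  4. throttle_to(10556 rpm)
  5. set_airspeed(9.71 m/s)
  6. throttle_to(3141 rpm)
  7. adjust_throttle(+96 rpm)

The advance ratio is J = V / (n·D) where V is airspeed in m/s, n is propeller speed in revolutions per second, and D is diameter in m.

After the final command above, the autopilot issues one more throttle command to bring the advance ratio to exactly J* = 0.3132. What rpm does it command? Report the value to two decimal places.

set_propeller: D = 2.182 m, P = 1.666 m (p = P/D = 0.763520); state ← (V=0, rpm=0)
throttle_to(11438): rpm ← 11438
throttle_to(8071): rpm ← 8071
throttle_to(10556): rpm ← 10556
set_airspeed(9.71): V ← 9.71 m/s
throttle_to(3141): rpm ← 3141
adjust_throttle(+96): rpm ← 3141 +96 = 3237
final state: V = 9.71 m/s, rpm = 3237 → n = rpm/60 = 53.950000 rev/s
target J* = 0.3132; solve J* = V/(n·D) for n: n = V/(J*·D) = 9.71/(0.3132 × 2.182) = 14.208320 rev/s
rpm = 60·n = 852.499201

rpm = 852.50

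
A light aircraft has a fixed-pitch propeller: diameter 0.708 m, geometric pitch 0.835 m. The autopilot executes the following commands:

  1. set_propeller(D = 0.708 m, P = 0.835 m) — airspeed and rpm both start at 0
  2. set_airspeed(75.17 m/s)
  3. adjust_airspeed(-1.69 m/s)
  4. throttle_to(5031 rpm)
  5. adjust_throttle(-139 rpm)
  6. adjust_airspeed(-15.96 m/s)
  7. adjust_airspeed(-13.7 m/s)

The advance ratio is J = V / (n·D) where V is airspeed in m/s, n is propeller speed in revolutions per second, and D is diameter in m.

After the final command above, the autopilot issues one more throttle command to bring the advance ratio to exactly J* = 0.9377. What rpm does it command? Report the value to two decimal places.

set_propeller: D = 0.708 m, P = 0.835 m (p = P/D = 1.179379); state ← (V=0, rpm=0)
set_airspeed(75.17): V ← 75.17 m/s
adjust_airspeed(-1.69): V ← 75.17 -1.69 = 73.48 m/s
throttle_to(5031): rpm ← 5031
adjust_throttle(-139): rpm ← 5031 -139 = 4892
adjust_airspeed(-15.96): V ← 73.48 -15.96 = 57.52 m/s
adjust_airspeed(-13.7): V ← 57.52 -13.7 = 43.82 m/s
final state: V = 43.82 m/s, rpm = 4892 → n = rpm/60 = 81.533333 rev/s
target J* = 0.9377; solve J* = V/(n·D) for n: n = V/(J*·D) = 43.82/(0.9377 × 0.708) = 66.004751 rev/s
rpm = 60·n = 3960.285083

rpm = 3960.29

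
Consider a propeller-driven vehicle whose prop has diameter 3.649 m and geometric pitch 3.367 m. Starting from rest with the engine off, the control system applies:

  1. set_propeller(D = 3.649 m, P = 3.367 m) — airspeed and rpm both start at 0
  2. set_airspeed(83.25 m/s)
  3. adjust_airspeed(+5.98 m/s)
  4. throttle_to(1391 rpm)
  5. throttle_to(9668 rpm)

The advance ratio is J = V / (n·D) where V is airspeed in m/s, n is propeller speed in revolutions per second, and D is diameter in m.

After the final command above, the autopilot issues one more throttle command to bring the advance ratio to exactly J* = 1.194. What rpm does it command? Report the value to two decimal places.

rpm = 1228.81

set_propeller: D = 3.649 m, P = 3.367 m (p = P/D = 0.922719); state ← (V=0, rpm=0)
set_airspeed(83.25): V ← 83.25 m/s
adjust_airspeed(+5.98): V ← 83.25 +5.98 = 89.23 m/s
throttle_to(1391): rpm ← 1391
throttle_to(9668): rpm ← 9668
final state: V = 89.23 m/s, rpm = 9668 → n = rpm/60 = 161.133333 rev/s
target J* = 1.194; solve J* = V/(n·D) for n: n = V/(J*·D) = 89.23/(1.194 × 3.649) = 20.480130 rev/s
rpm = 60·n = 1228.807782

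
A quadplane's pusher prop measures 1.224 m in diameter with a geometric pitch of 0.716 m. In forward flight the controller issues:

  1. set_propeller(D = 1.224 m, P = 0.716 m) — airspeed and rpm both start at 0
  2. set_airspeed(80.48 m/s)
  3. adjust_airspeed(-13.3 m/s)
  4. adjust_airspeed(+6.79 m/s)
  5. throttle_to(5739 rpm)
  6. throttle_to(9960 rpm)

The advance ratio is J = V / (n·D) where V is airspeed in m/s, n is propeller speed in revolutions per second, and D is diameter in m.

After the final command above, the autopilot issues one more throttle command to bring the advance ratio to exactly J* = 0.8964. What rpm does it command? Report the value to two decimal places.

set_propeller: D = 1.224 m, P = 0.716 m (p = P/D = 0.584967); state ← (V=0, rpm=0)
set_airspeed(80.48): V ← 80.48 m/s
adjust_airspeed(-13.3): V ← 80.48 -13.3 = 67.18 m/s
adjust_airspeed(+6.79): V ← 67.18 +6.79 = 73.97 m/s
throttle_to(5739): rpm ← 5739
throttle_to(9960): rpm ← 9960
final state: V = 73.97 m/s, rpm = 9960 → n = rpm/60 = 166.000000 rev/s
target J* = 0.8964; solve J* = V/(n·D) for n: n = V/(J*·D) = 73.97/(0.8964 × 1.224) = 67.417455 rev/s
rpm = 60·n = 4045.047292

rpm = 4045.05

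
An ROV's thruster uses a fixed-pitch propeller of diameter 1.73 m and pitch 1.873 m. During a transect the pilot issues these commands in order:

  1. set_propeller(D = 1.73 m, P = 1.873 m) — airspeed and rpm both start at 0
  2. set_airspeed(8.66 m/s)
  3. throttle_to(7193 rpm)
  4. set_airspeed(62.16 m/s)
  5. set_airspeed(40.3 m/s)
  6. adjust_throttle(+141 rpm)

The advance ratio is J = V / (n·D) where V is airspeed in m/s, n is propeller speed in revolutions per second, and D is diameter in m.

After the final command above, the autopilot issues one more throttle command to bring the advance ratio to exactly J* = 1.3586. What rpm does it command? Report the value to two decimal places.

set_propeller: D = 1.73 m, P = 1.873 m (p = P/D = 1.082659); state ← (V=0, rpm=0)
set_airspeed(8.66): V ← 8.66 m/s
throttle_to(7193): rpm ← 7193
set_airspeed(62.16): V ← 62.16 m/s
set_airspeed(40.3): V ← 40.3 m/s
adjust_throttle(+141): rpm ← 7193 +141 = 7334
final state: V = 40.3 m/s, rpm = 7334 → n = rpm/60 = 122.233333 rev/s
target J* = 1.3586; solve J* = V/(n·D) for n: n = V/(J*·D) = 40.3/(1.3586 × 1.73) = 17.146178 rev/s
rpm = 60·n = 1028.770691

rpm = 1028.77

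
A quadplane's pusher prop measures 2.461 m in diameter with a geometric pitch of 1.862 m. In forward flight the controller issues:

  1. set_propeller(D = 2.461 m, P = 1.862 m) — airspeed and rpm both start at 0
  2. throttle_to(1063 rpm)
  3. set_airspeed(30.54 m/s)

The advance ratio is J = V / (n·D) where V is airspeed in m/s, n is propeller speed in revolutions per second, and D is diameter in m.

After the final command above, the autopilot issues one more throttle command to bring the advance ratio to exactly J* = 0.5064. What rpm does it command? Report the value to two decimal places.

set_propeller: D = 2.461 m, P = 1.862 m (p = P/D = 0.756603); state ← (V=0, rpm=0)
throttle_to(1063): rpm ← 1063
set_airspeed(30.54): V ← 30.54 m/s
final state: V = 30.54 m/s, rpm = 1063 → n = rpm/60 = 17.716667 rev/s
target J* = 0.5064; solve J* = V/(n·D) for n: n = V/(J*·D) = 30.54/(0.5064 × 2.461) = 24.505509 rev/s
rpm = 60·n = 1470.330521

rpm = 1470.33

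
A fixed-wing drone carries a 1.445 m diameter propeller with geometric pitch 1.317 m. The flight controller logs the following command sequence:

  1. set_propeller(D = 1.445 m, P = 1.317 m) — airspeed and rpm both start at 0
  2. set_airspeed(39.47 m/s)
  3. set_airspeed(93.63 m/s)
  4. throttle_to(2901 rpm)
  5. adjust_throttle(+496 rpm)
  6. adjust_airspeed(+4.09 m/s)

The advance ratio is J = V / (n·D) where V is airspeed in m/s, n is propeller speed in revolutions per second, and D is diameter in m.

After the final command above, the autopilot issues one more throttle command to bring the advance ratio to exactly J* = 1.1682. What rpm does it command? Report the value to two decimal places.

rpm = 3473.36

set_propeller: D = 1.445 m, P = 1.317 m (p = P/D = 0.911419); state ← (V=0, rpm=0)
set_airspeed(39.47): V ← 39.47 m/s
set_airspeed(93.63): V ← 93.63 m/s
throttle_to(2901): rpm ← 2901
adjust_throttle(+496): rpm ← 2901 +496 = 3397
adjust_airspeed(+4.09): V ← 93.63 +4.09 = 97.72 m/s
final state: V = 97.72 m/s, rpm = 3397 → n = rpm/60 = 56.616667 rev/s
target J* = 1.1682; solve J* = V/(n·D) for n: n = V/(J*·D) = 97.72/(1.1682 × 1.445) = 57.889315 rev/s
rpm = 60·n = 3473.358889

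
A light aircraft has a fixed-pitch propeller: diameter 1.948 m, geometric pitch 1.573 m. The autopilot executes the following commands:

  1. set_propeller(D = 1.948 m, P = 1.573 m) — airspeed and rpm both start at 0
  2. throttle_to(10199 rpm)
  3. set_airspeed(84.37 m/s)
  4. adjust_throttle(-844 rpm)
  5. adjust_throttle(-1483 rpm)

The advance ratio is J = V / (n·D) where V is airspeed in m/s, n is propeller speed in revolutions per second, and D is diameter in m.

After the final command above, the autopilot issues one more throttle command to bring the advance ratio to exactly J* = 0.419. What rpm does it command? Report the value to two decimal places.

rpm = 6202.07

set_propeller: D = 1.948 m, P = 1.573 m (p = P/D = 0.807495); state ← (V=0, rpm=0)
throttle_to(10199): rpm ← 10199
set_airspeed(84.37): V ← 84.37 m/s
adjust_throttle(-844): rpm ← 10199 -844 = 9355
adjust_throttle(-1483): rpm ← 9355 -1483 = 7872
final state: V = 84.37 m/s, rpm = 7872 → n = rpm/60 = 131.200000 rev/s
target J* = 0.419; solve J* = V/(n·D) for n: n = V/(J*·D) = 84.37/(0.419 × 1.948) = 103.367752 rev/s
rpm = 60·n = 6202.065150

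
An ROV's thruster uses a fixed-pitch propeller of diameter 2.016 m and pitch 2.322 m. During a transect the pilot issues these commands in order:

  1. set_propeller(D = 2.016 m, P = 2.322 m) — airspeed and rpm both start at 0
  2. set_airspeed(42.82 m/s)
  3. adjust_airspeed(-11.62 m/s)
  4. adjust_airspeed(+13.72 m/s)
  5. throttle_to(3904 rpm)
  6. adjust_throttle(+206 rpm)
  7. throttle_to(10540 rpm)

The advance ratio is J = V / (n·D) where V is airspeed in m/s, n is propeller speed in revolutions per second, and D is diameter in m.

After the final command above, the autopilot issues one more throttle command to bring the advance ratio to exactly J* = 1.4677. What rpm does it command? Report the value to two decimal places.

set_propeller: D = 2.016 m, P = 2.322 m (p = P/D = 1.151786); state ← (V=0, rpm=0)
set_airspeed(42.82): V ← 42.82 m/s
adjust_airspeed(-11.62): V ← 42.82 -11.62 = 31.2 m/s
adjust_airspeed(+13.72): V ← 31.2 +13.72 = 44.92 m/s
throttle_to(3904): rpm ← 3904
adjust_throttle(+206): rpm ← 3904 +206 = 4110
throttle_to(10540): rpm ← 10540
final state: V = 44.92 m/s, rpm = 10540 → n = rpm/60 = 175.666667 rev/s
target J* = 1.4677; solve J* = V/(n·D) for n: n = V/(J*·D) = 44.92/(1.4677 × 2.016) = 15.181404 rev/s
rpm = 60·n = 910.884215

rpm = 910.88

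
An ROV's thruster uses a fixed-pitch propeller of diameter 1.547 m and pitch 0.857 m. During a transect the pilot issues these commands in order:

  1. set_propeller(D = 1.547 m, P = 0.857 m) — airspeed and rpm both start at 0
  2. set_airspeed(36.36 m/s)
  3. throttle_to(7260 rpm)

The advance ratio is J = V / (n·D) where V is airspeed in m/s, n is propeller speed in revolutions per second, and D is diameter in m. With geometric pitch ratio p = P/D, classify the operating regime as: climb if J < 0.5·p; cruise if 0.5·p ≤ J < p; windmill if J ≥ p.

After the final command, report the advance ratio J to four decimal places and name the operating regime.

set_propeller: D = 1.547 m, P = 0.857 m (p = P/D = 0.553975); state ← (V=0, rpm=0)
set_airspeed(36.36): V ← 36.36 m/s
throttle_to(7260): rpm ← 7260
final state: V = 36.36 m/s, rpm = 7260 → n = rpm/60 = 121.000000 rev/s
J = V / (n·D) = 36.36 / (121.000000 × 1.547) = 0.194244
regime bands: climb J<0.2770 | cruise [0.2770, 0.5540) | windmill J≥0.5540
J = 0.1942 → climb

J = 0.1942, regime = climb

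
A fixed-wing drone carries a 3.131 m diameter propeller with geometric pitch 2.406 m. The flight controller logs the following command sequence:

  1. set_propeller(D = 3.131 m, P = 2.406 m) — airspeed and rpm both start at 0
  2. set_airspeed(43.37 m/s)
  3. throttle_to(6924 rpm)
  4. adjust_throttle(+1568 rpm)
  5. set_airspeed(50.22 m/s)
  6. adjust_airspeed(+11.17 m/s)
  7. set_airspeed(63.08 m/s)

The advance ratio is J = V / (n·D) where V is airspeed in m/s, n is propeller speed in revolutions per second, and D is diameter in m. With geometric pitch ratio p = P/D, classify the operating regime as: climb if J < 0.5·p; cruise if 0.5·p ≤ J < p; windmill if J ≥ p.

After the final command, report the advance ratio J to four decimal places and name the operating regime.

set_propeller: D = 3.131 m, P = 2.406 m (p = P/D = 0.768445); state ← (V=0, rpm=0)
set_airspeed(43.37): V ← 43.37 m/s
throttle_to(6924): rpm ← 6924
adjust_throttle(+1568): rpm ← 6924 +1568 = 8492
set_airspeed(50.22): V ← 50.22 m/s
adjust_airspeed(+11.17): V ← 50.22 +11.17 = 61.39 m/s
set_airspeed(63.08): V ← 63.08 m/s
final state: V = 63.08 m/s, rpm = 8492 → n = rpm/60 = 141.533333 rev/s
J = V / (n·D) = 63.08 / (141.533333 × 3.131) = 0.142348
regime bands: climb J<0.3842 | cruise [0.3842, 0.7684) | windmill J≥0.7684
J = 0.1423 → climb

J = 0.1423, regime = climb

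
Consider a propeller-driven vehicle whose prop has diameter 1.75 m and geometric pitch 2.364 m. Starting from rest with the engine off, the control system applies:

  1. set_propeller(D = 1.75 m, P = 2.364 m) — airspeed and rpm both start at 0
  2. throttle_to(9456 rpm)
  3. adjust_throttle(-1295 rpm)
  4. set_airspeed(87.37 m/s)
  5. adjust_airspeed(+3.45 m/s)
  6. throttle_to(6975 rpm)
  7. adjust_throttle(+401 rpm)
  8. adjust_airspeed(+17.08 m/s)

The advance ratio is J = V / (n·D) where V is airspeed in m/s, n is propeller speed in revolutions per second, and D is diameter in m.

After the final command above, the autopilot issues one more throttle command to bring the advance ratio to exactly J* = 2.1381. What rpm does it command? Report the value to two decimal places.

set_propeller: D = 1.75 m, P = 2.364 m (p = P/D = 1.350857); state ← (V=0, rpm=0)
throttle_to(9456): rpm ← 9456
adjust_throttle(-1295): rpm ← 9456 -1295 = 8161
set_airspeed(87.37): V ← 87.37 m/s
adjust_airspeed(+3.45): V ← 87.37 +3.45 = 90.82 m/s
throttle_to(6975): rpm ← 6975
adjust_throttle(+401): rpm ← 6975 +401 = 7376
adjust_airspeed(+17.08): V ← 90.82 +17.08 = 107.9 m/s
final state: V = 107.9 m/s, rpm = 7376 → n = rpm/60 = 122.933333 rev/s
target J* = 2.1381; solve J* = V/(n·D) for n: n = V/(J*·D) = 107.9/(2.1381 × 1.75) = 28.837352 rev/s
rpm = 60·n = 1730.241135

rpm = 1730.24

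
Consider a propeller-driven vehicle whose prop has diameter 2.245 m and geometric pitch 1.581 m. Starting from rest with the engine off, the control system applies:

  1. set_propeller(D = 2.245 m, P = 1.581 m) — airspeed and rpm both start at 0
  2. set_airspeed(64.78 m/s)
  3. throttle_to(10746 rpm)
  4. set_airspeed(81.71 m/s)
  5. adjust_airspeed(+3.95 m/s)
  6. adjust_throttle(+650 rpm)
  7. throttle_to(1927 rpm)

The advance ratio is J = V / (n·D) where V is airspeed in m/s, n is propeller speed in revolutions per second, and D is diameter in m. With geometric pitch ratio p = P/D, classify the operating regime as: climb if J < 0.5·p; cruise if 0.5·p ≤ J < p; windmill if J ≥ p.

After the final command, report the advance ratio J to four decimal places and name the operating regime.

set_propeller: D = 2.245 m, P = 1.581 m (p = P/D = 0.704232); state ← (V=0, rpm=0)
set_airspeed(64.78): V ← 64.78 m/s
throttle_to(10746): rpm ← 10746
set_airspeed(81.71): V ← 81.71 m/s
adjust_airspeed(+3.95): V ← 81.71 +3.95 = 85.66 m/s
adjust_throttle(+650): rpm ← 10746 +650 = 11396
throttle_to(1927): rpm ← 1927
final state: V = 85.66 m/s, rpm = 1927 → n = rpm/60 = 32.116667 rev/s
J = V / (n·D) = 85.66 / (32.116667 × 2.245) = 1.188041
regime bands: climb J<0.3521 | cruise [0.3521, 0.7042) | windmill J≥0.7042
J = 1.1880 → windmill

J = 1.1880, regime = windmill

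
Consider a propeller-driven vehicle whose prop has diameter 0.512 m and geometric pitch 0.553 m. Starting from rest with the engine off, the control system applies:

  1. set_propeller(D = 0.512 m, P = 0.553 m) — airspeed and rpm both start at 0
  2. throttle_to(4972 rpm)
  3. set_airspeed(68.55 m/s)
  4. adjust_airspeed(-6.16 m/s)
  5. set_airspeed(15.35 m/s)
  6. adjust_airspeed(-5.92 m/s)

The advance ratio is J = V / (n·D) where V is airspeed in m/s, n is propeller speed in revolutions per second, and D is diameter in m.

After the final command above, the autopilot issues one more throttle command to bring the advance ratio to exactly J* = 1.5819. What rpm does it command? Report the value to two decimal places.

set_propeller: D = 0.512 m, P = 0.553 m (p = P/D = 1.080078); state ← (V=0, rpm=0)
throttle_to(4972): rpm ← 4972
set_airspeed(68.55): V ← 68.55 m/s
adjust_airspeed(-6.16): V ← 68.55 -6.16 = 62.39 m/s
set_airspeed(15.35): V ← 15.35 m/s
adjust_airspeed(-5.92): V ← 15.35 -5.92 = 9.43 m/s
final state: V = 9.43 m/s, rpm = 4972 → n = rpm/60 = 82.866667 rev/s
target J* = 1.5819; solve J* = V/(n·D) for n: n = V/(J*·D) = 9.43/(1.5819 × 0.512) = 11.642941 rev/s
rpm = 60·n = 698.576474

rpm = 698.58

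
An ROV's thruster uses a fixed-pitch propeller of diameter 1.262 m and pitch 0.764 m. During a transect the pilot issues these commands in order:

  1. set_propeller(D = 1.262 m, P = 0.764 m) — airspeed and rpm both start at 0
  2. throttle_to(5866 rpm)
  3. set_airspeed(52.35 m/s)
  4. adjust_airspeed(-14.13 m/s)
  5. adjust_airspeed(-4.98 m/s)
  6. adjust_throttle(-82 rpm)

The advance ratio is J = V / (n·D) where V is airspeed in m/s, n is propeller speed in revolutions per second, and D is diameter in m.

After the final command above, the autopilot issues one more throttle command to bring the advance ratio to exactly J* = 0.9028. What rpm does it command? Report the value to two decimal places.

rpm = 1750.50

set_propeller: D = 1.262 m, P = 0.764 m (p = P/D = 0.605388); state ← (V=0, rpm=0)
throttle_to(5866): rpm ← 5866
set_airspeed(52.35): V ← 52.35 m/s
adjust_airspeed(-14.13): V ← 52.35 -14.13 = 38.22 m/s
adjust_airspeed(-4.98): V ← 38.22 -4.98 = 33.24 m/s
adjust_throttle(-82): rpm ← 5866 -82 = 5784
final state: V = 33.24 m/s, rpm = 5784 → n = rpm/60 = 96.400000 rev/s
target J* = 0.9028; solve J* = V/(n·D) for n: n = V/(J*·D) = 33.24/(0.9028 × 1.262) = 29.174949 rev/s
rpm = 60·n = 1750.496957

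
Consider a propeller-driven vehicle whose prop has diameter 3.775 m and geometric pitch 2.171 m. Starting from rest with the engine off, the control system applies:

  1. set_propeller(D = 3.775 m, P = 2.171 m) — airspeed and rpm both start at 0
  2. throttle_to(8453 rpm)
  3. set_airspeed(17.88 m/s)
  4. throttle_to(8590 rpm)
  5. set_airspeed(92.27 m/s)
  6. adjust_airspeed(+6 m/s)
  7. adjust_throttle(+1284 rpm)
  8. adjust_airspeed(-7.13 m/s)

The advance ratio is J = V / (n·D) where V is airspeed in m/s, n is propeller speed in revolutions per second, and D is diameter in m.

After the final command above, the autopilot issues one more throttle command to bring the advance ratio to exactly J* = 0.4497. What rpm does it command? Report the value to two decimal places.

set_propeller: D = 3.775 m, P = 2.171 m (p = P/D = 0.575099); state ← (V=0, rpm=0)
throttle_to(8453): rpm ← 8453
set_airspeed(17.88): V ← 17.88 m/s
throttle_to(8590): rpm ← 8590
set_airspeed(92.27): V ← 92.27 m/s
adjust_airspeed(+6): V ← 92.27 +6 = 98.27 m/s
adjust_throttle(+1284): rpm ← 8590 +1284 = 9874
adjust_airspeed(-7.13): V ← 98.27 -7.13 = 91.14 m/s
final state: V = 91.14 m/s, rpm = 9874 → n = rpm/60 = 164.566667 rev/s
target J* = 0.4497; solve J* = V/(n·D) for n: n = V/(J*·D) = 91.14/(0.4497 × 3.775) = 53.687005 rev/s
rpm = 60·n = 3221.220328

rpm = 3221.22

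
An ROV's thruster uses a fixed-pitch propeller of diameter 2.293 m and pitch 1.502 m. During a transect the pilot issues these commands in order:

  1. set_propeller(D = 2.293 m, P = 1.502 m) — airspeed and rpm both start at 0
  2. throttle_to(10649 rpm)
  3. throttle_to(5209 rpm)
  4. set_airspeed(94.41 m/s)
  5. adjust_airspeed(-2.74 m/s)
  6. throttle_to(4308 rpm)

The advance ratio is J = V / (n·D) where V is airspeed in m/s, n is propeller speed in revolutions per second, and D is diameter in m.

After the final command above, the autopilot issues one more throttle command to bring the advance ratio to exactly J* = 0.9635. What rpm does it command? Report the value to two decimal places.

set_propeller: D = 2.293 m, P = 1.502 m (p = P/D = 0.655037); state ← (V=0, rpm=0)
throttle_to(10649): rpm ← 10649
throttle_to(5209): rpm ← 5209
set_airspeed(94.41): V ← 94.41 m/s
adjust_airspeed(-2.74): V ← 94.41 -2.74 = 91.67 m/s
throttle_to(4308): rpm ← 4308
final state: V = 91.67 m/s, rpm = 4308 → n = rpm/60 = 71.800000 rev/s
target J* = 0.9635; solve J* = V/(n·D) for n: n = V/(J*·D) = 91.67/(0.9635 × 2.293) = 41.492677 rev/s
rpm = 60·n = 2489.560633

rpm = 2489.56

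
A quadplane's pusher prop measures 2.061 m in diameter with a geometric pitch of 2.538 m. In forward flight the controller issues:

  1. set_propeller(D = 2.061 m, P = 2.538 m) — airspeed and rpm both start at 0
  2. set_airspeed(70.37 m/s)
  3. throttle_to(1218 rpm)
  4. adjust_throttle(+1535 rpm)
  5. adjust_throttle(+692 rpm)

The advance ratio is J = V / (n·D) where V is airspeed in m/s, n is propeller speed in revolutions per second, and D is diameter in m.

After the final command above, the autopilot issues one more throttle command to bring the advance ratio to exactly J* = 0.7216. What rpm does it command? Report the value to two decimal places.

rpm = 2838.99

set_propeller: D = 2.061 m, P = 2.538 m (p = P/D = 1.231441); state ← (V=0, rpm=0)
set_airspeed(70.37): V ← 70.37 m/s
throttle_to(1218): rpm ← 1218
adjust_throttle(+1535): rpm ← 1218 +1535 = 2753
adjust_throttle(+692): rpm ← 2753 +692 = 3445
final state: V = 70.37 m/s, rpm = 3445 → n = rpm/60 = 57.416667 rev/s
target J* = 0.7216; solve J* = V/(n·D) for n: n = V/(J*·D) = 70.37/(0.7216 × 2.061) = 47.316546 rev/s
rpm = 60·n = 2838.992761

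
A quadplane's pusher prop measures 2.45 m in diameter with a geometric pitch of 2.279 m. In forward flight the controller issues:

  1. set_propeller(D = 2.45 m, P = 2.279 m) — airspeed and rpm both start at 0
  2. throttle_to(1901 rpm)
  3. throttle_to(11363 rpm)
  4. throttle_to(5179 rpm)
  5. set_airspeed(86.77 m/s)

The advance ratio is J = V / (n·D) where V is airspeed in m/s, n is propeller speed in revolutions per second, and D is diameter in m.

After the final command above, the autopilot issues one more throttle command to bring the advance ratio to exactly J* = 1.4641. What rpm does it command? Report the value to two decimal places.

rpm = 1451.39

set_propeller: D = 2.45 m, P = 2.279 m (p = P/D = 0.930204); state ← (V=0, rpm=0)
throttle_to(1901): rpm ← 1901
throttle_to(11363): rpm ← 11363
throttle_to(5179): rpm ← 5179
set_airspeed(86.77): V ← 86.77 m/s
final state: V = 86.77 m/s, rpm = 5179 → n = rpm/60 = 86.316667 rev/s
target J* = 1.4641; solve J* = V/(n·D) for n: n = V/(J*·D) = 86.77/(1.4641 × 2.45) = 24.189828 rev/s
rpm = 60·n = 1451.389654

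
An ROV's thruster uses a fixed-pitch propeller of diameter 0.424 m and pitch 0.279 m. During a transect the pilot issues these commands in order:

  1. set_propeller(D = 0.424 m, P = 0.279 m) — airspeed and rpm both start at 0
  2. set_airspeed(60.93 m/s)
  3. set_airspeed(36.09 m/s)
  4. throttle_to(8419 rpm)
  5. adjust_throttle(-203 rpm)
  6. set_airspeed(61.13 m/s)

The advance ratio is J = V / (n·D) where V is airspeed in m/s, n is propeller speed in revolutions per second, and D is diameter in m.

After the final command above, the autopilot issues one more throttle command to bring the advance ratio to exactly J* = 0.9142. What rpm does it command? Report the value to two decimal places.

rpm = 9462.34

set_propeller: D = 0.424 m, P = 0.279 m (p = P/D = 0.658019); state ← (V=0, rpm=0)
set_airspeed(60.93): V ← 60.93 m/s
set_airspeed(36.09): V ← 36.09 m/s
throttle_to(8419): rpm ← 8419
adjust_throttle(-203): rpm ← 8419 -203 = 8216
set_airspeed(61.13): V ← 61.13 m/s
final state: V = 61.13 m/s, rpm = 8216 → n = rpm/60 = 136.933333 rev/s
target J* = 0.9142; solve J* = V/(n·D) for n: n = V/(J*·D) = 61.13/(0.9142 × 0.424) = 157.705675 rev/s
rpm = 60·n = 9462.340514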